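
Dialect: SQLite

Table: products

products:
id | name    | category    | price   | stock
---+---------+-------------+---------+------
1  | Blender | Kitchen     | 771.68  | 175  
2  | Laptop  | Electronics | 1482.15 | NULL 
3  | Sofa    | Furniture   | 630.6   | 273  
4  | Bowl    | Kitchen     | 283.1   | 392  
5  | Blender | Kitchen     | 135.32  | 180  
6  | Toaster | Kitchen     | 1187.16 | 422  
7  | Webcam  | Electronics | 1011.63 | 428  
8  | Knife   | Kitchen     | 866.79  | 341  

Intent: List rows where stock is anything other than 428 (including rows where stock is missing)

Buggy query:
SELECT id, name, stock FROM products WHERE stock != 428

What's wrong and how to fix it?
Bug: Inequality against NULL is unknown, not true; rows with NULL are dropped

Fix: Handle NULL separately with IS NULL alongside the inequality

Corrected query:
SELECT id, name, stock FROM products WHERE stock != 428 OR stock IS NULL

Result:
id | name    | stock
---+---------+------
1  | Blender | 175  
2  | Laptop  | NULL 
3  | Sofa    | 273  
4  | Bowl    | 392  
5  | Blender | 180  
6  | Toaster | 422  
8  | Knife   | 341  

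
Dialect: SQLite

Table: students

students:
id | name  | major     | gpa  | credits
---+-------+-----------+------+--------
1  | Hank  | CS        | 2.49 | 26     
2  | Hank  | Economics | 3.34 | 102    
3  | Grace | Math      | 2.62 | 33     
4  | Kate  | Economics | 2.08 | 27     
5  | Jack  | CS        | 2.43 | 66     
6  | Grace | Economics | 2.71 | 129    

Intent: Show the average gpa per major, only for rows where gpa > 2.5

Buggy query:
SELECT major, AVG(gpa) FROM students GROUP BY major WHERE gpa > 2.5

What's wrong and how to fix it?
Bug: Row-level WHERE must come before GROUP BY in the clause order

Fix: Place WHERE between FROM and GROUP BY

Corrected query:
SELECT major, AVG(gpa) FROM students WHERE gpa > 2.5 GROUP BY major

Result:
major     | AVG(gpa)
----------+---------
Economics | 3.025   
Math      | 2.62    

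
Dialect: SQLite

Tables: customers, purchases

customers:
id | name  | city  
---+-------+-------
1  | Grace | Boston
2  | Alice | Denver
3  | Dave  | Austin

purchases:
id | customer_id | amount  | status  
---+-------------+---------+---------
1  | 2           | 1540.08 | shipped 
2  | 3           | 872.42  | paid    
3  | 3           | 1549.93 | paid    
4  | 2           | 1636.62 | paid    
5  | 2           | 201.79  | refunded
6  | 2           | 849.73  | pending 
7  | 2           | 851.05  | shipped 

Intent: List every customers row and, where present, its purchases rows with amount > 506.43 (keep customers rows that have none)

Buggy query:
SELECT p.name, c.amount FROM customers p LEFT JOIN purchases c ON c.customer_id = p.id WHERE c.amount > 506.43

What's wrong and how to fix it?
Bug: Filtering c.amount in WHERE discards the NULL rows produced by LEFT JOIN, turning it into an inner join

Fix: Put 'c.amount > 506.43' in the JOIN's ON clause instead of WHERE

Corrected query:
SELECT p.name, c.amount FROM customers p LEFT JOIN purchases c ON c.customer_id = p.id AND c.amount > 506.43

Result:
name  | amount 
------+--------
Grace | NULL   
Alice | 849.73 
Alice | 851.05 
Alice | 1540.08
Alice | 1636.62
Dave  | 872.42 
Dave  | 1549.93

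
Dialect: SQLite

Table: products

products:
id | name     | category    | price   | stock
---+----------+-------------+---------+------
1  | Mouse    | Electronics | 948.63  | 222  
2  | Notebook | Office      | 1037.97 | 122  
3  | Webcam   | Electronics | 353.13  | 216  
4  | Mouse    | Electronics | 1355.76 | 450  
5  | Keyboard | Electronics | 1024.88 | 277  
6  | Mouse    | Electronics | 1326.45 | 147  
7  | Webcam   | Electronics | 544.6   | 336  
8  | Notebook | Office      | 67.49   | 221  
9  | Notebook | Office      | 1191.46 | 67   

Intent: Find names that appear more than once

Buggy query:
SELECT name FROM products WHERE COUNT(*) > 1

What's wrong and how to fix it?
Bug: COUNT(*) is an aggregate and cannot be used in WHERE

Fix: GROUP BY name, then filter groups with HAVING COUNT(*) > 1

Corrected query:
SELECT name FROM products GROUP BY name HAVING COUNT(*) > 1

Result:
name    
--------
Mouse   
Notebook
Webcam  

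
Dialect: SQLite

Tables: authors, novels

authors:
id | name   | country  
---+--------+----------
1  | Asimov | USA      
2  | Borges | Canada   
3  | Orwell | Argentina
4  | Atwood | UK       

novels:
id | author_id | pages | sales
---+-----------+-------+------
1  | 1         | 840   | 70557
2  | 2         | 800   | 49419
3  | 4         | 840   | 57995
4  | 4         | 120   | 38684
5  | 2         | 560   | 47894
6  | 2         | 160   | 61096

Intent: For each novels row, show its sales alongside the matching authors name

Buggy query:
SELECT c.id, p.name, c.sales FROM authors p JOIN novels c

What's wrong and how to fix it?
Bug: JOIN with no ON clause produces a cartesian product; every novels row pairs with every authors row

Fix: Add ON c.author_id = p.id to the JOIN

Corrected query:
SELECT c.id, p.name, c.sales FROM authors p JOIN novels c ON c.author_id = p.id

Result:
id | name   | sales
---+--------+------
1  | Asimov | 70557
2  | Borges | 49419
3  | Atwood | 57995
4  | Atwood | 38684
5  | Borges | 47894
6  | Borges | 61096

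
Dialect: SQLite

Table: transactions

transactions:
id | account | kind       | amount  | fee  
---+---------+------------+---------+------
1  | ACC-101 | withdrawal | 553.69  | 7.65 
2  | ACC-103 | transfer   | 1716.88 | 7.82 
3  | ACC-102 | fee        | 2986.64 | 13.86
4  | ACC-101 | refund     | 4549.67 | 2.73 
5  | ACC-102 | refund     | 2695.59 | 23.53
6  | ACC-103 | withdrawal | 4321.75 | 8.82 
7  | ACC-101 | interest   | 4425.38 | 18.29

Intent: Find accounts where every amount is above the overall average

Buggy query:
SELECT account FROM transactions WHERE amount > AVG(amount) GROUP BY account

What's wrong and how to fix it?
Bug: WHERE evaluates per row before aggregation, so AVG() is unavailable

Fix: Compute the overall average in a scalar subquery and compare each group's MIN against it in HAVING

Corrected query:
SELECT account FROM transactions GROUP BY account HAVING MIN(amount) > (SELECT AVG(amount) FROM transactions)

Result:
(no rows)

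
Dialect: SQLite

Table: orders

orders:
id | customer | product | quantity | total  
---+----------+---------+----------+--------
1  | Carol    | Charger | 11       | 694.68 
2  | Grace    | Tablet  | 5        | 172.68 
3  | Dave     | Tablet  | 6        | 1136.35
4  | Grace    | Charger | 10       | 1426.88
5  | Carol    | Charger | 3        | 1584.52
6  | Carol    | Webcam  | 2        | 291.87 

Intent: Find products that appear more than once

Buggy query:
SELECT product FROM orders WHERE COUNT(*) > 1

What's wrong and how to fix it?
Bug: WHERE can't reference COUNT(*); aggregates are computed after WHERE

Fix: Group first, then use HAVING for the count condition

Corrected query:
SELECT product FROM orders GROUP BY product HAVING COUNT(*) > 1

Result:
product
-------
Charger
Tablet 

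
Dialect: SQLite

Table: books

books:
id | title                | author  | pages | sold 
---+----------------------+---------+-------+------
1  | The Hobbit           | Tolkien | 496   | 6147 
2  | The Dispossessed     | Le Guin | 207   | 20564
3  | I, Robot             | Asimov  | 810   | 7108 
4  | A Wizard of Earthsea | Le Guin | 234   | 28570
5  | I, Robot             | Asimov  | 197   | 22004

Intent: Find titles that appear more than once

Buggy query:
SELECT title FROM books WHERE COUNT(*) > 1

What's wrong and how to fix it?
Bug: WHERE can't reference COUNT(*); aggregates are computed after WHERE

Fix: GROUP BY title, then filter groups with HAVING COUNT(*) > 1

Corrected query:
SELECT title FROM books GROUP BY title HAVING COUNT(*) > 1

Result:
title   
--------
I, Robot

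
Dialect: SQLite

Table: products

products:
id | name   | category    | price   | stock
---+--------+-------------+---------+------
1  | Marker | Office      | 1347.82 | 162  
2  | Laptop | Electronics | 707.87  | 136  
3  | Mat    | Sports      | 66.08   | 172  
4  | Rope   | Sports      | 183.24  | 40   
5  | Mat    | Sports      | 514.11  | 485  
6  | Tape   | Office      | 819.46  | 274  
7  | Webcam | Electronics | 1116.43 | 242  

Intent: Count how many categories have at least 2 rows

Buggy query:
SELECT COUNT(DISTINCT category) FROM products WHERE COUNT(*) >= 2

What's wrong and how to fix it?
Bug: WHERE filters individual rows, not groups, so a group-level COUNT is invalid there

Fix: Group first with HAVING COUNT(*) >= 2, then COUNT the resulting groups

Corrected query:
SELECT COUNT(*) FROM (SELECT category FROM products GROUP BY category HAVING COUNT(*) >= 2)

Result:
COUNT(*)
--------
3       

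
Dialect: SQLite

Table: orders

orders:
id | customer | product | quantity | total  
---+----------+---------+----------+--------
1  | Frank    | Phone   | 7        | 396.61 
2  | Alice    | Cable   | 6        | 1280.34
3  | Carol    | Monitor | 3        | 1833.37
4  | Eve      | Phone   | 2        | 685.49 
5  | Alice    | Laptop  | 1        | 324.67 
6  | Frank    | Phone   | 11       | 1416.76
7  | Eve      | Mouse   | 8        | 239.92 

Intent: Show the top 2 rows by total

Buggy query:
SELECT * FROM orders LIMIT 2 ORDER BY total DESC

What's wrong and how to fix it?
Bug: LIMIT must come after ORDER BY

Fix: Sort with ORDER BY, then apply LIMIT

Corrected query:
SELECT * FROM orders ORDER BY total DESC LIMIT 2

Result:
id | customer | product | quantity | total  
---+----------+---------+----------+--------
3  | Carol    | Monitor | 3        | 1833.37
6  | Frank    | Phone   | 11       | 1416.76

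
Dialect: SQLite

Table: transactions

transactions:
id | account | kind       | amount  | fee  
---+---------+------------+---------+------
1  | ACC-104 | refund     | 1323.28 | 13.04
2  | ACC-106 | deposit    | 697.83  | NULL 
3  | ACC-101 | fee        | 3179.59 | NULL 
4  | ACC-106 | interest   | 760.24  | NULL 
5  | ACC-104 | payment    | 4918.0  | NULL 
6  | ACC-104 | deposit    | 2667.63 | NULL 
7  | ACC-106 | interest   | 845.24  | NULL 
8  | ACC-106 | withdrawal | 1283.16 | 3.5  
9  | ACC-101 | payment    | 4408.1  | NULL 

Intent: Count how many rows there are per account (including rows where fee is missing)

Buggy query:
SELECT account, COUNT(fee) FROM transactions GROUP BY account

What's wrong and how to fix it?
Bug: COUNT(fee) skips NULLs, so groups with missing fee are undercounted

Fix: Use COUNT(*) to count all rows regardless of NULL

Corrected query:
SELECT account, COUNT(*) FROM transactions GROUP BY account

Result:
account | COUNT(*)
--------+---------
ACC-101 | 2       
ACC-104 | 3       
ACC-106 | 4       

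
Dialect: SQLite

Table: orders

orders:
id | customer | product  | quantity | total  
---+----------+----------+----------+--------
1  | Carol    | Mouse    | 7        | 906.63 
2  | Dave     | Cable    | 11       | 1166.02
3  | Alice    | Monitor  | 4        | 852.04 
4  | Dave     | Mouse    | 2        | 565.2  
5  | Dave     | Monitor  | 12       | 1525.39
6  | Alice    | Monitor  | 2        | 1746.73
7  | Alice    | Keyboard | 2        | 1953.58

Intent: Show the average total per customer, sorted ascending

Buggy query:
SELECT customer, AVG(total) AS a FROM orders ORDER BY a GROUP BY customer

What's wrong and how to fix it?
Bug: ORDER BY appears before GROUP BY; SQL clause order requires GROUP BY first

Fix: Move ORDER BY to the end, after GROUP BY

Corrected query:
SELECT customer, AVG(total) AS a FROM orders GROUP BY customer ORDER BY a

Result:
customer | a          
---------+------------
Carol    | 906.63     
Dave     | 1085.536667
Alice    | 1517.45    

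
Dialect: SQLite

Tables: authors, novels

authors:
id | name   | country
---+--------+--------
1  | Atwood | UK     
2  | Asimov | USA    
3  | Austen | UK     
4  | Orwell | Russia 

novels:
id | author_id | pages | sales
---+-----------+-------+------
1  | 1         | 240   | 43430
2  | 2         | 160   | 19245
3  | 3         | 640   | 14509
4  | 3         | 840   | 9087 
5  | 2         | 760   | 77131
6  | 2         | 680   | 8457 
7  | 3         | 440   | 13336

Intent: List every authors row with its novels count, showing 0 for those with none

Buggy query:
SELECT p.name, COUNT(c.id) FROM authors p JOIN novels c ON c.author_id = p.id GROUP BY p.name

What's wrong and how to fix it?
Bug: An inner join excludes parents with zero children

Fix: Use LEFT JOIN so parents without children still appear (COUNT(c.id) gives 0)

Corrected query:
SELECT p.name, COUNT(c.id) FROM authors p LEFT JOIN novels c ON c.author_id = p.id GROUP BY p.name

Result:
name   | COUNT(c.id)
-------+------------
Asimov | 3          
Atwood | 1          
Austen | 3          
Orwell | 0          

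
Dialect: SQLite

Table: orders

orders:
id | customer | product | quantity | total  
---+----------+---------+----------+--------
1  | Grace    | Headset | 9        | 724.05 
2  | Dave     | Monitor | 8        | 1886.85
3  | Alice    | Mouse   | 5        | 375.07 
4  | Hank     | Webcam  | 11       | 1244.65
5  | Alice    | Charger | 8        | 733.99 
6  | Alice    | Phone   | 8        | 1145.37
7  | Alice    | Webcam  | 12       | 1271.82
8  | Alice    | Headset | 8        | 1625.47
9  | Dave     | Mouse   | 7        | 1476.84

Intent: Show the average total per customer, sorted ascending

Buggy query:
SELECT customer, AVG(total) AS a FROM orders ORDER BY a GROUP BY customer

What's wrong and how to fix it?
Bug: GROUP BY must precede ORDER BY

Fix: Move ORDER BY to the end, after GROUP BY

Corrected query:
SELECT customer, AVG(total) AS a FROM orders GROUP BY customer ORDER BY a

Result:
customer | a       
---------+---------
Grace    | 724.05  
Alice    | 1030.344
Hank     | 1244.65 
Dave     | 1681.845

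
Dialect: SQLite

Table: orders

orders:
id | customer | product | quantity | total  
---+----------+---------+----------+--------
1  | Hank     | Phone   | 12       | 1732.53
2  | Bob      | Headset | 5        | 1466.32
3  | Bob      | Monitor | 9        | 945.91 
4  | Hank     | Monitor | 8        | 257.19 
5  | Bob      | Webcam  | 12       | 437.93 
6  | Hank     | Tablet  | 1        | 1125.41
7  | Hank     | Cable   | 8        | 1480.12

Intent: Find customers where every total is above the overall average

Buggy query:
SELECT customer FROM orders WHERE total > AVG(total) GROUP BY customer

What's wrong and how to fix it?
Bug: AVG() is an aggregate; it can't sit directly in WHERE

Fix: Compute the overall average in a scalar subquery and compare each group's MIN against it in HAVING

Corrected query:
SELECT customer FROM orders GROUP BY customer HAVING MIN(total) > (SELECT AVG(total) FROM orders)

Result:
(no rows)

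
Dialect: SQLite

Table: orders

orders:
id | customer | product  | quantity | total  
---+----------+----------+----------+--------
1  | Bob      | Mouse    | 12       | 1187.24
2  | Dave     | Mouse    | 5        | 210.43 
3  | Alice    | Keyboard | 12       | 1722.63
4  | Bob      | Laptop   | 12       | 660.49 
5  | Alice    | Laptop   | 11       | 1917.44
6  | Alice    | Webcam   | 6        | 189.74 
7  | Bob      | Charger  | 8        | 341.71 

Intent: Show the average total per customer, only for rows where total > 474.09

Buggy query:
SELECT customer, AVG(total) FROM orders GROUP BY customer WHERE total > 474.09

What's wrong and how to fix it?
Bug: Row-level WHERE must come before GROUP BY in the clause order

Fix: Move the WHERE clause before GROUP BY

Corrected query:
SELECT customer, AVG(total) FROM orders WHERE total > 474.09 GROUP BY customer

Result:
customer | AVG(total)
---------+-----------
Alice    | 1820.035  
Bob      | 923.865   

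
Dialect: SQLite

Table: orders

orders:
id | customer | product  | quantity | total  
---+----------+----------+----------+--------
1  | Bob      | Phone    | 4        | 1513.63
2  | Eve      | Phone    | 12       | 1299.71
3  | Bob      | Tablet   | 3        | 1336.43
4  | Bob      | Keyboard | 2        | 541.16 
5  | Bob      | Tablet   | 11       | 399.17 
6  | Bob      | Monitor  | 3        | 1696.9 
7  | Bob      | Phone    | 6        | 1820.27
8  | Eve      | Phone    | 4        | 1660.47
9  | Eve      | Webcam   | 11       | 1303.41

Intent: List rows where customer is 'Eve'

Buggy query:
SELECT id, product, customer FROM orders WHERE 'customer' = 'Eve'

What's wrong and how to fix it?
Bug: Single quotes denote string literals in SQL; the column name is being compared as a constant string

Fix: Reference the column as customer without single quotes

Corrected query:
SELECT id, product, customer FROM orders WHERE customer = 'Eve'

Result:
id | product | customer
---+---------+---------
2  | Phone   | Eve     
8  | Phone   | Eve     
9  | Webcam  | Eve     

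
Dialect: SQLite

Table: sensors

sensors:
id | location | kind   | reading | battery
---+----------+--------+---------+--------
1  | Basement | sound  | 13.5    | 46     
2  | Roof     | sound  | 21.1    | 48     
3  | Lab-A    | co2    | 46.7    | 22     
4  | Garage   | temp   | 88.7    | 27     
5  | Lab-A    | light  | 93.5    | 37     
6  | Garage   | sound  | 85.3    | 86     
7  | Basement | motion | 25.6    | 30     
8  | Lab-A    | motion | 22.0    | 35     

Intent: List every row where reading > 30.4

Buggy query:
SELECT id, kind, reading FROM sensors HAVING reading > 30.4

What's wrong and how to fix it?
Bug: HAVING filters the output of aggregation, but this query has no GROUP BY and no aggregate functions, so SQLite rejects it (HAVING clause on a non-aggregate query); the condition here is per row

Fix: Replace HAVING with WHERE since the condition applies to individual rows

Corrected query:
SELECT id, kind, reading FROM sensors WHERE reading > 30.4

Result:
id | kind  | reading
---+-------+--------
3  | co2   | 46.7   
4  | temp  | 88.7   
5  | light | 93.5   
6  | sound | 85.3   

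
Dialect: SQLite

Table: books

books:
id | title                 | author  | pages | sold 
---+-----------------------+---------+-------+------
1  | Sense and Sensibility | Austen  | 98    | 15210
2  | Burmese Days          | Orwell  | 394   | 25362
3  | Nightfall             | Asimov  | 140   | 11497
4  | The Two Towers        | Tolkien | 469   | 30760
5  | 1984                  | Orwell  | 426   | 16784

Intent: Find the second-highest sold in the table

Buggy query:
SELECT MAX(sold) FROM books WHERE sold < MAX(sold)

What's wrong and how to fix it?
Bug: The inner MAX is an aggregate inside WHERE, which is not allowed

Fix: Put the inner MAX in a scalar subquery

Corrected query:
SELECT MAX(sold) FROM books WHERE sold < (SELECT MAX(sold) FROM books)

Result:
MAX(sold)
---------
25362    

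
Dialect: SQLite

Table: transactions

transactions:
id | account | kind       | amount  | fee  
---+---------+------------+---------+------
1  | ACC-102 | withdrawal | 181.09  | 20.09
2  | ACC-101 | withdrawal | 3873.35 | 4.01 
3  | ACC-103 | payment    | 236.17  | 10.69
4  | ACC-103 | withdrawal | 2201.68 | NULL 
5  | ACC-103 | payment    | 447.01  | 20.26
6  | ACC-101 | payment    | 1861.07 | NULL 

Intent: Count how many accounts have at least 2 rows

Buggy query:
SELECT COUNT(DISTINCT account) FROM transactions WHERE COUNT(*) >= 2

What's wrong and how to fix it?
Bug: WHERE filters individual rows, not groups, so a group-level COUNT is invalid there

Fix: Use a subquery that GROUPs and filters with HAVING, then count its rows

Corrected query:
SELECT COUNT(*) FROM (SELECT account FROM transactions GROUP BY account HAVING COUNT(*) >= 2)

Result:
COUNT(*)
--------
2       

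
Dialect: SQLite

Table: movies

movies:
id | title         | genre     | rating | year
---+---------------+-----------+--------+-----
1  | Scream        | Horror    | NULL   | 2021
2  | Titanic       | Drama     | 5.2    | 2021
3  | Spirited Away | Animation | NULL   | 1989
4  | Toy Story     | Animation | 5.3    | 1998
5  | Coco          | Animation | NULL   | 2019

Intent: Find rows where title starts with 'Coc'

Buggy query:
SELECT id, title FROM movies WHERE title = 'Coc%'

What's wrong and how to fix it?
Bug: Wildcards only work with LIKE; '=' treats '%' as a literal character

Fix: Use LIKE for wildcard pattern matching

Corrected query:
SELECT id, title FROM movies WHERE title LIKE 'Coc%'

Result:
id | title
---+------
5  | Coco 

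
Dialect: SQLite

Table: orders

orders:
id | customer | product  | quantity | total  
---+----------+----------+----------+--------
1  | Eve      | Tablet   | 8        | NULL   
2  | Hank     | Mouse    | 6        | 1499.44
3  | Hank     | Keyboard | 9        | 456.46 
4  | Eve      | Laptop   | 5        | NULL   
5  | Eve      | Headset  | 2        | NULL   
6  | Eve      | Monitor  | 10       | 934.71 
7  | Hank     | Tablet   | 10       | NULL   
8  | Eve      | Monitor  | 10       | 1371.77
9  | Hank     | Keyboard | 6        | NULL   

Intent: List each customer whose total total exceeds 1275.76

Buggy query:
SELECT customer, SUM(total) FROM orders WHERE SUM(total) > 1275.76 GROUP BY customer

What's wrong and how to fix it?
Bug: Aggregate functions cannot appear in a WHERE clause

Fix: Move the aggregate condition to a HAVING clause

Corrected query:
SELECT customer, SUM(total) FROM orders GROUP BY customer HAVING SUM(total) > 1275.76

Result:
customer | SUM(total)
---------+-----------
Eve      | 2306.48   
Hank     | 1955.9    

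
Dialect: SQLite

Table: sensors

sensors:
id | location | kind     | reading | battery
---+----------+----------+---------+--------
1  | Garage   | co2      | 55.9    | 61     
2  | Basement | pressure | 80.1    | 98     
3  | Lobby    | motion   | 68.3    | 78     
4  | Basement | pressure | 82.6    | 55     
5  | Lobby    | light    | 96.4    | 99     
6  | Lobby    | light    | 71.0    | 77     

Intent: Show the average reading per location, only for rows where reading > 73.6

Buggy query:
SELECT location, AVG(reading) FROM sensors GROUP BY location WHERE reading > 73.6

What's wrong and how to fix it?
Bug: Row-level WHERE must come before GROUP BY in the clause order

Fix: Move the WHERE clause before GROUP BY

Corrected query:
SELECT location, AVG(reading) FROM sensors WHERE reading > 73.6 GROUP BY location

Result:
location | AVG(reading)
---------+-------------
Basement | 81.35       
Lobby    | 96.4        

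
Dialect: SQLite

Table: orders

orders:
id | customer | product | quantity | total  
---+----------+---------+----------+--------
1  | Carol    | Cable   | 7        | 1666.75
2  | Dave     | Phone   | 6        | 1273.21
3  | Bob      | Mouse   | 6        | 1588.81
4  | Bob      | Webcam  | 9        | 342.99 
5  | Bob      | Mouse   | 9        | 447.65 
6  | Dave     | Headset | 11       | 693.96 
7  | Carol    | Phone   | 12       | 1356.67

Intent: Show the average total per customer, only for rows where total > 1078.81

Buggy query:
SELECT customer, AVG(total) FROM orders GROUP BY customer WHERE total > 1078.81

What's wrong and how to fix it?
Bug: WHERE cannot follow GROUP BY

Fix: Move the WHERE clause before GROUP BY

Corrected query:
SELECT customer, AVG(total) FROM orders WHERE total > 1078.81 GROUP BY customer

Result:
customer | AVG(total)
---------+-----------
Bob      | 1588.81   
Carol    | 1511.71   
Dave     | 1273.21   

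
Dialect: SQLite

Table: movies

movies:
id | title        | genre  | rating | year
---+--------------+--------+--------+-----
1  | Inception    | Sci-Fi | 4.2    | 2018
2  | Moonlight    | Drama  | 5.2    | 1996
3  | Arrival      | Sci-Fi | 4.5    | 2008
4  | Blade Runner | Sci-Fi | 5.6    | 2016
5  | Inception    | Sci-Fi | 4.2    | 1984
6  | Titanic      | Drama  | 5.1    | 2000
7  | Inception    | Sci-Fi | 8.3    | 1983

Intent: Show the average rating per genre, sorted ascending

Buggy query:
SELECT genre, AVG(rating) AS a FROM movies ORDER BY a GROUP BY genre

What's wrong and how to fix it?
Bug: GROUP BY must precede ORDER BY

Fix: Reorder: SELECT … FROM … GROUP BY … ORDER BY …

Corrected query:
SELECT genre, AVG(rating) AS a FROM movies GROUP BY genre ORDER BY a

Result:
genre  | a   
-------+-----
Drama  | 5.15
Sci-Fi | 5.36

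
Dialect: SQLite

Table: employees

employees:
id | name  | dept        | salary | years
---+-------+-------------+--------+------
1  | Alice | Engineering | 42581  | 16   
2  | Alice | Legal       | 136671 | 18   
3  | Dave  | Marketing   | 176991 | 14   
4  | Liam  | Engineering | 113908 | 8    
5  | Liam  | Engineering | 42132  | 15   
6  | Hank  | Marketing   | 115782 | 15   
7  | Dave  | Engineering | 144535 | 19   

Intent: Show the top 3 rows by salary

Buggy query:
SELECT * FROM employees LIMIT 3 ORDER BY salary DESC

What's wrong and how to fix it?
Bug: ORDER BY cannot follow LIMIT; LIMIT is the final clause

Fix: Swap the clauses: ORDER BY first, then LIMIT

Corrected query:
SELECT * FROM employees ORDER BY salary DESC LIMIT 3

Result:
id | name  | dept        | salary | years
---+-------+-------------+--------+------
3  | Dave  | Marketing   | 176991 | 14   
7  | Dave  | Engineering | 144535 | 19   
2  | Alice | Legal       | 136671 | 18   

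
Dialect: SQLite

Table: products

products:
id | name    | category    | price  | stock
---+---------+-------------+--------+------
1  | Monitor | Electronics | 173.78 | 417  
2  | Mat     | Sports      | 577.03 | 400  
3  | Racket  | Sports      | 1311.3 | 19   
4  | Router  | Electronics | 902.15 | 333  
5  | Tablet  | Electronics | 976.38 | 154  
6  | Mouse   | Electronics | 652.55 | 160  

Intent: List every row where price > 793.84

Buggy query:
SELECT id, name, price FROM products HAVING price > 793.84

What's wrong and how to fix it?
Bug: This is a non-aggregate query (no GROUP BY, no aggregates), so in SQLite the HAVING clause is invalid here; a row-level condition belongs in WHERE

Fix: Use WHERE for row-level filtering

Corrected query:
SELECT id, name, price FROM products WHERE price > 793.84

Result:
id | name   | price 
---+--------+-------
3  | Racket | 1311.3
4  | Router | 902.15
5  | Tablet | 976.38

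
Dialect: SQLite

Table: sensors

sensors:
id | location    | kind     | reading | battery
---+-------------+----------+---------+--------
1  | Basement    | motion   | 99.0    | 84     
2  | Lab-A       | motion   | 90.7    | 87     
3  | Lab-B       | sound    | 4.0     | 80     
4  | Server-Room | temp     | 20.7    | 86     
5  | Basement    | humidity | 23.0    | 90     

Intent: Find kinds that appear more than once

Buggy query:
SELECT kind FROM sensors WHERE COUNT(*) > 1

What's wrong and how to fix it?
Bug: WHERE can't reference COUNT(*); aggregates are computed after WHERE

Fix: Group first, then use HAVING for the count condition

Corrected query:
SELECT kind FROM sensors GROUP BY kind HAVING COUNT(*) > 1

Result:
kind  
------
motion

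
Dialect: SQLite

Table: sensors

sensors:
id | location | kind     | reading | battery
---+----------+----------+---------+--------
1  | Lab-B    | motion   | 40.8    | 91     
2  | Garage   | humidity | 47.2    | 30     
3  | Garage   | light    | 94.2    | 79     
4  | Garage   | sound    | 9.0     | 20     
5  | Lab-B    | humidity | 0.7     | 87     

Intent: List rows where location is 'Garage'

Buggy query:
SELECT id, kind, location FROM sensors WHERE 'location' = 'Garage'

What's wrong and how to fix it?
Bug: 'location' in single quotes is a string literal, not the column; the comparison is literal-vs-literal and never true

Fix: Remove the quotes around the column name (or use double quotes for an identifier)

Corrected query:
SELECT id, kind, location FROM sensors WHERE location = 'Garage'

Result:
id | kind     | location
---+----------+---------
2  | humidity | Garage  
3  | light    | Garage  
4  | sound    | Garage  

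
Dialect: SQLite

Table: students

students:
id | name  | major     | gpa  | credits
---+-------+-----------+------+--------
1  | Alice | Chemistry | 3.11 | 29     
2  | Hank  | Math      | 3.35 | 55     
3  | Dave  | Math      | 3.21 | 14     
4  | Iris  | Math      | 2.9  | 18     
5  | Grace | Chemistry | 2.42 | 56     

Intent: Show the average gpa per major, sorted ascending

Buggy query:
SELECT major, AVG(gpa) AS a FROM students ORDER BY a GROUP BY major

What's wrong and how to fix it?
Bug: ORDER BY appears before GROUP BY; SQL clause order requires GROUP BY first

Fix: Reorder: SELECT … FROM … GROUP BY … ORDER BY …

Corrected query:
SELECT major, AVG(gpa) AS a FROM students GROUP BY major ORDER BY a

Result:
major     | a       
----------+---------
Chemistry | 2.765   
Math      | 3.153333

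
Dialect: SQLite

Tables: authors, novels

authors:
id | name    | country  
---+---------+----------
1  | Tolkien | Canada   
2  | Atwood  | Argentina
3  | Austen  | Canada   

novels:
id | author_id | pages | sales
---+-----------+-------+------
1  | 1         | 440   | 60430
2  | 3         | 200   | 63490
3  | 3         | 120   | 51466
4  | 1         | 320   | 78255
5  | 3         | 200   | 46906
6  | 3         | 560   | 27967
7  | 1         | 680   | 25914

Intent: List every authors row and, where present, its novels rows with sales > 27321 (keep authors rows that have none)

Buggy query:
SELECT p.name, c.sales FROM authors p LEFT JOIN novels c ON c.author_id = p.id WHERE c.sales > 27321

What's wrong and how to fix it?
Bug: Filtering c.sales in WHERE discards the NULL rows produced by LEFT JOIN, turning it into an inner join

Fix: Move the right-table condition into the ON clause so unmatched parents are kept

Corrected query:
SELECT p.name, c.sales FROM authors p LEFT JOIN novels c ON c.author_id = p.id AND c.sales > 27321

Result:
name    | sales
--------+------
Tolkien | 60430
Tolkien | 78255
Atwood  | NULL 
Austen  | 27967
Austen  | 46906
Austen  | 51466
Austen  | 63490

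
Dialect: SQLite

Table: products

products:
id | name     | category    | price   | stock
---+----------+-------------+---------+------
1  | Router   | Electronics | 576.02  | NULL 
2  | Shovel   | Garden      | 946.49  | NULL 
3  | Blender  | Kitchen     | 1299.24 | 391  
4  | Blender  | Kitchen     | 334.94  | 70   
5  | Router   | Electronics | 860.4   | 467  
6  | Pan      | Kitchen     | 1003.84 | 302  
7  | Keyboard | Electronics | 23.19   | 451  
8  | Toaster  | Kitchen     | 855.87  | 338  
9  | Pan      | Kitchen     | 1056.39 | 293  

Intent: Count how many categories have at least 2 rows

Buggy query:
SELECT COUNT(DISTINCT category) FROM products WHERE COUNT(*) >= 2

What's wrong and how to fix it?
Bug: COUNT(*) cannot appear in WHERE; the per-group count doesn't exist yet

Fix: Use a subquery that GROUPs and filters with HAVING, then count its rows

Corrected query:
SELECT COUNT(*) FROM (SELECT category FROM products GROUP BY category HAVING COUNT(*) >= 2)

Result:
COUNT(*)
--------
2       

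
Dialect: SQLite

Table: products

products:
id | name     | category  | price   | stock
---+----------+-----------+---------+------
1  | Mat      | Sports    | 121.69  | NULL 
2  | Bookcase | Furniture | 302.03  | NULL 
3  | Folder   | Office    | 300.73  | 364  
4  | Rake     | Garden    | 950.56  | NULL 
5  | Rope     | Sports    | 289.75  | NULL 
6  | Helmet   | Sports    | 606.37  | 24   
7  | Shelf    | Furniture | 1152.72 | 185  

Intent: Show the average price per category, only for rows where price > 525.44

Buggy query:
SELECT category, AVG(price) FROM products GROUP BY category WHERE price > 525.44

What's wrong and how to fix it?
Bug: Row-level WHERE must come before GROUP BY in the clause order

Fix: Place WHERE between FROM and GROUP BY

Corrected query:
SELECT category, AVG(price) FROM products WHERE price > 525.44 GROUP BY category

Result:
category  | AVG(price)
----------+-----------
Furniture | 1152.72   
Garden    | 950.56    
Sports    | 606.37    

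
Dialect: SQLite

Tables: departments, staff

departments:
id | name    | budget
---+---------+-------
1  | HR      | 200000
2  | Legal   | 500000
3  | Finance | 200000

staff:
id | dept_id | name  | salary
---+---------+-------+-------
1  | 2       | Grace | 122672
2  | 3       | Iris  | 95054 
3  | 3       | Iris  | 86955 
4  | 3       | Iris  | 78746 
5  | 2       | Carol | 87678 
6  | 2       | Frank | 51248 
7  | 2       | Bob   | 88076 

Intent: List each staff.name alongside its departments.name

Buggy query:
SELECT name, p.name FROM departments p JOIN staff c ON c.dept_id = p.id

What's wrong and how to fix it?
Bug: 'name' exists in both joined tables, so the database can't tell which one is meant

Fix: Prefix ambiguous columns with the table alias

Corrected query:
SELECT c.name, p.name FROM departments p JOIN staff c ON c.dept_id = p.id

Result:
name  | name   
------+--------
Grace | Legal  
Iris  | Finance
Iris  | Finance
Iris  | Finance
Carol | Legal  
Frank | Legal  
Bob   | Legal  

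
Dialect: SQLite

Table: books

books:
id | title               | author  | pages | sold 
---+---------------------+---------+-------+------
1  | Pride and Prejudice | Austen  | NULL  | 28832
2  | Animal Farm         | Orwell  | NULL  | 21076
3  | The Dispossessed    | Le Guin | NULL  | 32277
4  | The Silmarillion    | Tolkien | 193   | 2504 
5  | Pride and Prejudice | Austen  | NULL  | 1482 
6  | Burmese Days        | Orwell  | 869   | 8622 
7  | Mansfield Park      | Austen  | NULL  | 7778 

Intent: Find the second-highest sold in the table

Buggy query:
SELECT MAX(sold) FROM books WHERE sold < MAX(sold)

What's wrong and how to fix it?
Bug: MAX(sold) on the right of the comparison is an aggregate-in-WHERE error

Fix: Compute the overall MAX in a subquery, then take MAX of rows below it

Corrected query:
SELECT MAX(sold) FROM books WHERE sold < (SELECT MAX(sold) FROM books)

Result:
MAX(sold)
---------
28832    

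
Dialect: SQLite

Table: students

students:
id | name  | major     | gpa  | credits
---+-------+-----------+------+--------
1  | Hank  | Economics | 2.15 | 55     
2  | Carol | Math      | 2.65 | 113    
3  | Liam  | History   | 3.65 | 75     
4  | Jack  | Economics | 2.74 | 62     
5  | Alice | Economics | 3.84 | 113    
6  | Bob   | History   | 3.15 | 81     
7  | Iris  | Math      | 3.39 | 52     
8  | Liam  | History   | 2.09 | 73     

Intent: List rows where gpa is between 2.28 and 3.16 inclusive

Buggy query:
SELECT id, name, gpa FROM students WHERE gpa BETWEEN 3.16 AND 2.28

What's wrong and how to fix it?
Bug: The bounds are reversed; BETWEEN a AND b requires a <= b to match anything

Fix: Write BETWEEN 2.28 AND 3.16

Corrected query:
SELECT id, name, gpa FROM students WHERE gpa BETWEEN 2.28 AND 3.16

Result:
id | name  | gpa 
---+-------+-----
2  | Carol | 2.65
4  | Jack  | 2.74
6  | Bob   | 3.15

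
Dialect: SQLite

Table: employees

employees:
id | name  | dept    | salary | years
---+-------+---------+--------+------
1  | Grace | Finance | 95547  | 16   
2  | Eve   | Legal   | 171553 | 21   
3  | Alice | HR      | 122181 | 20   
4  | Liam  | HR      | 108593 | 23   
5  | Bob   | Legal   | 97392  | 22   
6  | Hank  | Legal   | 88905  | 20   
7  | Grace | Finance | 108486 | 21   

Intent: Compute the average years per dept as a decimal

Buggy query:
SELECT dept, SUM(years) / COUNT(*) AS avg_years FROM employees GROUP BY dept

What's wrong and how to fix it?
Bug: SUM(years) and COUNT(*) are both integers; the division truncates the fractional part

Fix: Multiply by 1.0 (or CAST to REAL) to force floating-point division

Corrected query:
SELECT dept, SUM(years) * 1.0 / COUNT(*) AS avg_years FROM employees GROUP BY dept

Result:
dept    | avg_years
--------+----------
Finance | 18.5     
HR      | 21.5     
Legal   | 21       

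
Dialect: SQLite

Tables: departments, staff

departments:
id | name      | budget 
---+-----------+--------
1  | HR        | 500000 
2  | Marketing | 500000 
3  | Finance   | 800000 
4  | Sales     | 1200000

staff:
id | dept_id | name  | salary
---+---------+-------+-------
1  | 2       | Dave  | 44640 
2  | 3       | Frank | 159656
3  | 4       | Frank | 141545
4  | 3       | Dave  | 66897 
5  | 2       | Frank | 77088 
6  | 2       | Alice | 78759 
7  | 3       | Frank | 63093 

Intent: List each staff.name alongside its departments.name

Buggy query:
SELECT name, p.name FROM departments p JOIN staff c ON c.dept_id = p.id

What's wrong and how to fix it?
Bug: 'name' exists in both joined tables, so the database can't tell which one is meant

Fix: Prefix ambiguous columns with the table alias

Corrected query:
SELECT c.name, p.name FROM departments p JOIN staff c ON c.dept_id = p.id

Result:
name  | name     
------+----------
Dave  | Marketing
Frank | Finance  
Frank | Sales    
Dave  | Finance  
Frank | Marketing
Alice | Marketing
Frank | Finance  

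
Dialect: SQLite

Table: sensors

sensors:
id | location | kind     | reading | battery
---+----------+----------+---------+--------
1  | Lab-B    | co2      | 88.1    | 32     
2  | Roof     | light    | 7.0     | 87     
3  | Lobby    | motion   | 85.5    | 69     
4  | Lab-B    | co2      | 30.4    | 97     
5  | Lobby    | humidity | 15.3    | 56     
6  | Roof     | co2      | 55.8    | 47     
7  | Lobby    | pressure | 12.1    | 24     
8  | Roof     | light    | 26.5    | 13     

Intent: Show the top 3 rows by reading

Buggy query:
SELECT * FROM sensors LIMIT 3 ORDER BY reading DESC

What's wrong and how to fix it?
Bug: ORDER BY cannot follow LIMIT; LIMIT is the final clause

Fix: Sort with ORDER BY, then apply LIMIT

Corrected query:
SELECT * FROM sensors ORDER BY reading DESC LIMIT 3

Result:
id | location | kind   | reading | battery
---+----------+--------+---------+--------
1  | Lab-B    | co2    | 88.1    | 32     
3  | Lobby    | motion | 85.5    | 69     
6  | Roof     | co2    | 55.8    | 47     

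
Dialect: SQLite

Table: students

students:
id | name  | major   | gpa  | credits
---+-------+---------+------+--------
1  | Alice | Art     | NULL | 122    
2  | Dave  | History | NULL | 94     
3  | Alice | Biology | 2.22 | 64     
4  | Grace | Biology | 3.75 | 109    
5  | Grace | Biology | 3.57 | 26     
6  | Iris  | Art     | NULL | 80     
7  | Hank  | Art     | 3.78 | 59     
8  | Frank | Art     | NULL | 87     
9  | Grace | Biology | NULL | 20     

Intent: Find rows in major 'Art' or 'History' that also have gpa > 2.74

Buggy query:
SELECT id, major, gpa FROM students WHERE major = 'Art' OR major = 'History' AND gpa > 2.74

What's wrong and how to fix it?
Bug: AND binds tighter than OR, so this parses as major = 'Art' OR (major = 'History' AND gpa > 2.74)

Fix: Group the OR with parentheses (or use IN), then AND the threshold

Corrected query:
SELECT id, major, gpa FROM students WHERE (major = 'Art' OR major = 'History') AND gpa > 2.74

Result:
id | major | gpa 
---+-------+-----
7  | Art   | 3.78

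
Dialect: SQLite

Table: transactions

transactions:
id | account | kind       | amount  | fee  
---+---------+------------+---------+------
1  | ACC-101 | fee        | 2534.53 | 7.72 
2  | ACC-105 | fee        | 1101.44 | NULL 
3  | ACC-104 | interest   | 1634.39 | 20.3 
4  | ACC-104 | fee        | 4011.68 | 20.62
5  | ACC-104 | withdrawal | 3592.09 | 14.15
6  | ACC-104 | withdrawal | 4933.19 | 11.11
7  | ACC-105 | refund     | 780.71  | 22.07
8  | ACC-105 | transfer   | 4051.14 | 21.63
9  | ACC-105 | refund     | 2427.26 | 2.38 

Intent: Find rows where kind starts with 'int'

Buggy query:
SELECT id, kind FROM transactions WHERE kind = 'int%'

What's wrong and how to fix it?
Bug: Wildcards only work with LIKE; '=' treats '%' as a literal character

Fix: Replace '=' with LIKE so 'int%' is treated as a pattern

Corrected query:
SELECT id, kind FROM transactions WHERE kind LIKE 'int%'

Result:
id | kind    
---+---------
3  | interest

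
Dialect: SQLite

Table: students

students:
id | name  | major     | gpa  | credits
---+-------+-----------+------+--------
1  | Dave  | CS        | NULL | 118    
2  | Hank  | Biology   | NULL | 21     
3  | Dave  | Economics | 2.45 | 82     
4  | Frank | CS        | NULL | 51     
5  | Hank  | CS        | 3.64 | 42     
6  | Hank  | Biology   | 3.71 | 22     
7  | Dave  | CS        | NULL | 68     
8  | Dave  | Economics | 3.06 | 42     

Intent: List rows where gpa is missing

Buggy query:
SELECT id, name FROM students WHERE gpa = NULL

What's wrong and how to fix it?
Bug: '= NULL' is always unknown in SQL three-valued logic, so no rows match

Fix: Replace '= NULL' with 'IS NULL'

Corrected query:
SELECT id, name FROM students WHERE gpa IS NULL

Result:
id | name 
---+------
1  | Dave 
2  | Hank 
4  | Frank
7  | Dave 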